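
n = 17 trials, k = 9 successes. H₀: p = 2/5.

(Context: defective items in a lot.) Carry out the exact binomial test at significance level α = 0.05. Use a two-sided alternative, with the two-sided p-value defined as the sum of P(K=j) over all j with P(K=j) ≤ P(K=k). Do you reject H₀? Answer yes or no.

reject H₀: no

Exact binomial: n=17, k=9, p₀=2/5=0.4000
P(X=j) = C(n,j)·p₀^j·(1−p₀)^(n−j); p = Σ P(X=j) over j with P(X=j) ≤ P(X=9)
p-value (two-sided) = 0.32494
At α=0.05: p ≥ α → fail to reject H₀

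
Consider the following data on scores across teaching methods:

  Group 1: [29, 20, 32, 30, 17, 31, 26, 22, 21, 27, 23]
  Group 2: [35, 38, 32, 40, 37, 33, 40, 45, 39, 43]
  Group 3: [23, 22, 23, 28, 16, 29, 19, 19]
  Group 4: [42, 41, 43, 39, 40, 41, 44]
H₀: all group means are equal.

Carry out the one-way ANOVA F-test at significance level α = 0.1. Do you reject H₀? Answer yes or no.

reject H₀: yes

Group means [25.27, 38.20, 22.38, 41.43], grand mean 31.361
SSB = Σnᵢ(x̄ᵢ−x̄)² = 2230.934; SSW = ΣΣ(x−x̄ᵢ)² = 559.371
MSB = 2230.934/3 = 743.6448; MSW = 559.371/32 = 17.4803
F = MSB/MSW = 42.5418
df = (3, 32)
p-value (upper-tail) = 0.00000
At α=0.1: p < α → reject H₀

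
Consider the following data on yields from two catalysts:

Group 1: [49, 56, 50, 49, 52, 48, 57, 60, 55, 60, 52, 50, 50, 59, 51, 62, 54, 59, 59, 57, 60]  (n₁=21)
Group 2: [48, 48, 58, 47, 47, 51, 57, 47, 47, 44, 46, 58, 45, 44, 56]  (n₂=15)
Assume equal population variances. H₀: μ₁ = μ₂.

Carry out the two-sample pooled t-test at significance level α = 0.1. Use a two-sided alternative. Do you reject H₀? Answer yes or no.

x̄₁=54.714, s₁=4.529, n₁=21
x̄₂=49.533, s₂=5.125, n₂=15
s_p² = [20·4.529² + 14·5.125²]/34 = 22.8829
SE = √(s_p²·(1/21+1/15)) = 1.6172
t = (54.714−49.533)/1.6172 = 3.2037
df = 34
p-value (two-sided) = 0.00294
At α=0.1: p < α → reject H₀

reject H₀: yes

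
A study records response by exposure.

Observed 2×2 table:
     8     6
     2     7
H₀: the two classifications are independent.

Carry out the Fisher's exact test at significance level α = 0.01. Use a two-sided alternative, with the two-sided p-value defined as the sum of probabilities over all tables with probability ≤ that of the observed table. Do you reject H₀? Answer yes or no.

reject H₀: no

Margins: r₁=14, r₂=9, c₁=10, c₂=13, n=23
p_obs = C(14,8)·C(9,2)/C(23,10); sum pmf over tables with pmf ≤ p_obs
p-value (two-sided) = 0.19680
At α=0.01: p ≥ α → fail to reject H₀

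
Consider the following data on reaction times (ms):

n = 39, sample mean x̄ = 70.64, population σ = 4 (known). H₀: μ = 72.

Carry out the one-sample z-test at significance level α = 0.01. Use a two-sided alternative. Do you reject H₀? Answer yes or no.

SE = σ/√n = 4/√39 = 0.6405
z = (x̄−μ₀)/SE = (70.64−72)/0.6405 = -2.1233
p-value (two-sided) = 0.03373
At α=0.01: p ≥ α → fail to reject H₀

reject H₀: no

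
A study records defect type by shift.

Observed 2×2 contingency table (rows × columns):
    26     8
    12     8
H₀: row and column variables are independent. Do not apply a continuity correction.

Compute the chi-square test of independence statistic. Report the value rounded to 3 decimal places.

test statistic = 1.638

Row totals [34, 20], col totals [38, 16], n=54
χ² = (26−23.93)²/23.93 + (8−10.07)²/10.07 + (12−14.07)²/14.07 + (8−5.93)²/5.93 = 1.6384
df = 1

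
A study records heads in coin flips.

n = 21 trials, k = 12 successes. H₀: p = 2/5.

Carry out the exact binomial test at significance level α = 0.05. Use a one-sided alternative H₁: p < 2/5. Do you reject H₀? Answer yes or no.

reject H₀: no

Exact binomial: n=21, k=12, p₀=2/5=0.4000
P(X≤12) from Σ C(n,i)·p₀^i·(1−p₀)^(n−i)
p-value (one-sided, H₁ less) = 0.96477
At α=0.05: p ≥ α → fail to reject H₀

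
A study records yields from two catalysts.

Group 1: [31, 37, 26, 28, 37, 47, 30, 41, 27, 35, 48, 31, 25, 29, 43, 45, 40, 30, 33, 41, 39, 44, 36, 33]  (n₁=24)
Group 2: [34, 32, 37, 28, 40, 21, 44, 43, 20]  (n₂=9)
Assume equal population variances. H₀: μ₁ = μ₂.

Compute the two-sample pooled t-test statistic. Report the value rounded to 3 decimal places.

test statistic = 0.841

x̄₁=35.667, s₁=6.882, n₁=24
x̄₂=33.222, s₂=8.843, n₂=9
s_p² = [23·6.882² + 8·8.843²]/31 = 55.3190
SE = √(s_p²·(1/24+1/9)) = 2.9071
t = (35.667−33.222)/2.9071 = 0.8408
df = 31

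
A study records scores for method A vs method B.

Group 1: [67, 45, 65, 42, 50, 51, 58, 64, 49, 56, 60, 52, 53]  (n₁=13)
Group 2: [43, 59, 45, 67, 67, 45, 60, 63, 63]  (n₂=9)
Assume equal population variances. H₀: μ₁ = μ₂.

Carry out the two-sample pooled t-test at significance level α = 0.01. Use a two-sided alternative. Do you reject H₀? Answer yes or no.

x̄₁=54.769, s₁=7.737, n₁=13
x̄₂=56.889, s₂=9.804, n₂=9
s_p² = [12·7.737² + 8·9.804²]/20 = 74.3598
SE = √(s_p²·(1/13+1/9)) = 3.7393
t = (54.769−56.889)/3.7393 = -0.5669
df = 20
p-value (two-sided) = 0.57711
At α=0.01: p ≥ α → fail to reject H₀

reject H₀: no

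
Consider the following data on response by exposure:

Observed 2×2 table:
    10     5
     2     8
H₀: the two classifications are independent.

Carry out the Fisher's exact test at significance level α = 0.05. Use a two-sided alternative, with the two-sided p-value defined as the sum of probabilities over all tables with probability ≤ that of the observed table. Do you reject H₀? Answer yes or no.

Margins: r₁=15, r₂=10, c₁=12, c₂=13, n=25
p_obs = C(15,10)·C(10,2)/C(25,12); sum pmf over tables with pmf ≤ p_obs
p-value (two-sided) = 0.04141
At α=0.05: p < α → reject H₀

reject H₀: yes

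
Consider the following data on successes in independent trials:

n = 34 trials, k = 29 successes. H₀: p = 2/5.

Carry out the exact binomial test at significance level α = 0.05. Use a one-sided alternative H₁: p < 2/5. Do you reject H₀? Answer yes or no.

reject H₀: no

Exact binomial: n=34, k=29, p₀=2/5=0.4000
P(X≤29) from Σ C(n,i)·p₀^i·(1−p₀)^(n−i)
p-value (one-sided, H₁ less) = 1.00000
At α=0.05: p ≥ α → fail to reject H₀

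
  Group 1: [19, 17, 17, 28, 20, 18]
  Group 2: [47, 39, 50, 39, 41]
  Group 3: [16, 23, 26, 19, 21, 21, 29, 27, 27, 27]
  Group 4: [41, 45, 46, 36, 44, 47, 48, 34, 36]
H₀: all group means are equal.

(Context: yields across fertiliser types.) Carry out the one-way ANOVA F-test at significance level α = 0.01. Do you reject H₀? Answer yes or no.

Group means [19.83, 43.20, 23.60, 41.89], grand mean 31.600
SSB = Σnᵢ(x̄ᵢ−x̄)² = 3096.278; SSW = ΣΣ(x−x̄ᵢ)² = 576.922
MSB = 3096.278/3 = 1032.0926; MSW = 576.922/26 = 22.1893
F = MSB/MSW = 46.5130
df = (3, 26)
p-value (upper-tail) = 0.00000
At α=0.01: p < α → reject H₀

reject H₀: yes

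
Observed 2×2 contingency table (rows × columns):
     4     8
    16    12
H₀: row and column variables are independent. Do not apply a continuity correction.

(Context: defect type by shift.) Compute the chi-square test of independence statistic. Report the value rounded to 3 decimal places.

test statistic = 1.905

Row totals [12, 28], col totals [20, 20], n=40
χ² = (4−6.00)²/6.00 + (8−6.00)²/6.00 + (16−14.00)²/14.00 + (12−14.00)²/14.00 = 1.9048
df = 1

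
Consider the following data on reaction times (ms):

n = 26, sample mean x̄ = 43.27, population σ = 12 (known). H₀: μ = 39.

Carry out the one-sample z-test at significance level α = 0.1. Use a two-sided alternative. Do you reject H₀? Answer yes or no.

reject H₀: yes

SE = σ/√n = 12/√26 = 2.3534
z = (x̄−μ₀)/SE = (43.27−39)/2.3534 = 1.8144
p-value (two-sided) = 0.06962
At α=0.1: p < α → reject H₀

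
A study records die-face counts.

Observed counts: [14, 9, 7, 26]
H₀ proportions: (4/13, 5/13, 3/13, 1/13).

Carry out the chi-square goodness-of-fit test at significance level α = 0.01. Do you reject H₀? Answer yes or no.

reject H₀: yes

n = 56; E_i = n·p_i = [17.23, 21.54, 12.92, 4.31]
χ² = (14−17.23)²/17.23 + (9−21.54)²/21.54 + (7−12.92)²/12.92 + (26−4.31)²/4.31 = 119.8560
df = 3
p-value (upper-tail) = 0.00000
At α=0.01: p < α → reject H₀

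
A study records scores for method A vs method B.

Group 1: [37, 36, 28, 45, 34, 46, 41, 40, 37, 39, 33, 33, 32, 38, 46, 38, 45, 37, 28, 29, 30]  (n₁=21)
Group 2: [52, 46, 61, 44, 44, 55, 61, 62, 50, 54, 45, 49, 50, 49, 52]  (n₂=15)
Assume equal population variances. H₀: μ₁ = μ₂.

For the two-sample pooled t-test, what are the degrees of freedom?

df = n₁ + n₂ − 2 = 21 + 15 − 2 = 34

degrees of freedom = 34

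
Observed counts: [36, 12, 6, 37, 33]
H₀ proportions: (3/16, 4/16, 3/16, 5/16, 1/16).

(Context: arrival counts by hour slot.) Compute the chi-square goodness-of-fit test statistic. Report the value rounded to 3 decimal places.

n = 124; E_i = n·p_i = [23.25, 31.00, 23.25, 38.75, 7.75]
χ² = (36−23.25)²/23.25 + (12−31.00)²/31.00 + (6−23.25)²/23.25 + (37−38.75)²/38.75 + (33−7.75)²/7.75 = 113.7806
df = 4

test statistic = 113.781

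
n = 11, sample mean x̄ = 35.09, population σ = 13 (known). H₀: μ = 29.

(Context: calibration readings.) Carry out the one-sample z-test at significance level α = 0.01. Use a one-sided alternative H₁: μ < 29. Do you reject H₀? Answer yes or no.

reject H₀: no

SE = σ/√n = 13/√11 = 3.9196
z = (x̄−μ₀)/SE = (35.09−29)/3.9196 = 1.5537
p-value (one-sided, H₁ less) = 0.93987
At α=0.01: p ≥ α → fail to reject H₀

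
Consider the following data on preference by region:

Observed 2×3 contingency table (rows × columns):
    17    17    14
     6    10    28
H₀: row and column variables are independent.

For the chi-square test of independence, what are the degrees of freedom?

degrees of freedom = 2

df = (r−1)(c−1) = (2−1)·(3−1) = 2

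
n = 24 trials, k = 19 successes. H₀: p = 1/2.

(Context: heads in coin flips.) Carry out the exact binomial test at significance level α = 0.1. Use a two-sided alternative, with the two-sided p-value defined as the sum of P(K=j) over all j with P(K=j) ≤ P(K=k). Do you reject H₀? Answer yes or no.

reject H₀: yes

Exact binomial: n=24, k=19, p₀=1/2=0.5000
P(X=j) = C(n,j)·p₀^j·(1−p₀)^(n−j); p = Σ P(X=j) over j with P(X=j) ≤ P(X=19)
p-value (two-sided) = 0.00661
At α=0.1: p < α → reject H₀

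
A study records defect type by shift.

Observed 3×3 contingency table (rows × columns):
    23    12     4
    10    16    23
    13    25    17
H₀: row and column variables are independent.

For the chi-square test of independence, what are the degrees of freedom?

degrees of freedom = 4

df = (r−1)(c−1) = (3−1)·(3−1) = 4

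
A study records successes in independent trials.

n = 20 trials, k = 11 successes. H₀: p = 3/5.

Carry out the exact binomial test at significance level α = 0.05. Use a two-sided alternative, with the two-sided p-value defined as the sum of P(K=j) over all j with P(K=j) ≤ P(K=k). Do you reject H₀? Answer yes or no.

Exact binomial: n=20, k=11, p₀=3/5=0.6000
P(X=j) = C(n,j)·p₀^j·(1−p₀)^(n−j); p = Σ P(X=j) over j with P(X=j) ≤ P(X=11)
p-value (two-sided) = 0.65441
At α=0.05: p ≥ α → fail to reject H₀

reject H₀: no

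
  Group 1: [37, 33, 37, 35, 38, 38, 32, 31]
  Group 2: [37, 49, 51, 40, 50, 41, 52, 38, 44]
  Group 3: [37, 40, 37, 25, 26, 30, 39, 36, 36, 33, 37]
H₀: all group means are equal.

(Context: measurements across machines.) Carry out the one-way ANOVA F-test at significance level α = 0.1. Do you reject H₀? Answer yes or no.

Group means [35.12, 44.67, 34.18], grand mean 37.821
SSB = Σnᵢ(x̄ᵢ−x̄)² = 625.596; SSW = ΣΣ(x−x̄ᵢ)² = 592.511
MSB = 625.596/2 = 312.7979; MSW = 592.511/25 = 23.7005
F = MSB/MSW = 13.1980
df = (2, 25)
p-value (upper-tail) = 0.00012
At α=0.1: p < α → reject H₀

reject H₀: yes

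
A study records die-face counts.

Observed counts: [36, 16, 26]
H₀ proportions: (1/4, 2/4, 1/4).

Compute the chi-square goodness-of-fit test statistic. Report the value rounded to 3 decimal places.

n = 78; E_i = n·p_i = [19.50, 39.00, 19.50]
χ² = (36−19.50)²/19.50 + (16−39.00)²/39.00 + (26−19.50)²/19.50 = 29.6923
df = 2

test statistic = 29.692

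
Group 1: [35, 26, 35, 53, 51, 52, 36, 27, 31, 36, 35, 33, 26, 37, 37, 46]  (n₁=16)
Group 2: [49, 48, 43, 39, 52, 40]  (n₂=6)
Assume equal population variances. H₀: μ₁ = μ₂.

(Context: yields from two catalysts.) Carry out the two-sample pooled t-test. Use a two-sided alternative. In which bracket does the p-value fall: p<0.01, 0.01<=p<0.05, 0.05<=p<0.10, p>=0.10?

p-value bracket: 0.05<=p<0.10

x̄₁=37.250, s₁=8.813, n₁=16
x̄₂=45.167, s₂=5.269, n₂=6
s_p² = [15·8.813² + 5·5.269²]/20 = 65.1917
SE = √(s_p²·(1/16+1/6)) = 3.8652
t = (37.250−45.167)/3.8652 = -2.0482
df = 20
p-value (two-sided) = 0.05390
→ bracket: 0.05<=p<0.10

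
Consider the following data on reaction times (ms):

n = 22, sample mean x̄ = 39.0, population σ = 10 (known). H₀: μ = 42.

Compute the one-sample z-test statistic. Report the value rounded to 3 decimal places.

SE = σ/√n = 10/√22 = 2.1320
z = (x̄−μ₀)/SE = (39.0−42)/2.1320 = -1.4071

test statistic = -1.407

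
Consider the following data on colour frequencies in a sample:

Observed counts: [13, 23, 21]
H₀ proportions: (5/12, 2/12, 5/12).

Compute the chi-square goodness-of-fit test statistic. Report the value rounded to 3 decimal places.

n = 57; E_i = n·p_i = [23.75, 9.50, 23.75]
χ² = (13−23.75)²/23.75 + (23−9.50)²/9.50 + (21−23.75)²/23.75 = 24.3684
df = 2

test statistic = 24.368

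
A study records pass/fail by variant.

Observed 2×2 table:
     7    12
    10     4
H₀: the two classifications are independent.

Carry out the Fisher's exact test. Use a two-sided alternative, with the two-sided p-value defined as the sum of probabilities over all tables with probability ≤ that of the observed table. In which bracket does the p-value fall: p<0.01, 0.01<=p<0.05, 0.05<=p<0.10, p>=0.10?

Margins: r₁=19, r₂=14, c₁=17, c₂=16, n=33
p_obs = C(19,7)·C(14,10)/C(33,17); sum pmf over tables with pmf ≤ p_obs
p-value (two-sided) = 0.07986
→ bracket: 0.05<=p<0.10

p-value bracket: 0.05<=p<0.10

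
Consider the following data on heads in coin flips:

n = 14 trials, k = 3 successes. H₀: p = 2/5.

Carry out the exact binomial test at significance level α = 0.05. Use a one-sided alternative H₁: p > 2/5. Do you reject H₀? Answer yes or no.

Exact binomial: n=14, k=3, p₀=2/5=0.4000
P(X≥3) from Σ C(n,i)·p₀^i·(1−p₀)^(n−i)
p-value (one-sided, H₁ greater) = 0.96021
At α=0.05: p ≥ α → fail to reject H₀

reject H₀: no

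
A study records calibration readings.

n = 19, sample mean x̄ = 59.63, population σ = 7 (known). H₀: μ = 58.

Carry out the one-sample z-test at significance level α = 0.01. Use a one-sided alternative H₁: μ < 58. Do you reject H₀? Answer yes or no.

reject H₀: no

SE = σ/√n = 7/√19 = 1.6059
z = (x̄−μ₀)/SE = (59.63−58)/1.6059 = 1.0150
p-value (one-sided, H₁ less) = 0.84495
At α=0.01: p ≥ α → fail to reject H₀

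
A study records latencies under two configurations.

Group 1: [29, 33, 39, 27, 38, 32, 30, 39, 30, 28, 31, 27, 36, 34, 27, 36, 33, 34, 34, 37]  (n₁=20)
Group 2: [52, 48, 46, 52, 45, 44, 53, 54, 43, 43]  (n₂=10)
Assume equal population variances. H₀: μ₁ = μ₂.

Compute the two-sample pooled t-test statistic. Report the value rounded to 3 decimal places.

test statistic = -9.579

x̄₁=32.700, s₁=4.001, n₁=20
x̄₂=48.000, s₂=4.372, n₂=10
s_p² = [19·4.001² + 9·4.372²]/28 = 17.0071
SE = √(s_p²·(1/20+1/10)) = 1.5972
t = (32.700−48.000)/1.5972 = -9.5792
df = 28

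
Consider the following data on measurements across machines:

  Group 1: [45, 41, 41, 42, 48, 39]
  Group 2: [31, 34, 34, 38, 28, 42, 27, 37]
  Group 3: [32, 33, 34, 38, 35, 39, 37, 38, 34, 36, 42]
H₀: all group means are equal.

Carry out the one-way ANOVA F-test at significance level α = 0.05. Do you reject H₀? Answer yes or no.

Group means [42.67, 33.88, 36.18], grand mean 37.000
SSB = Σnᵢ(x̄ᵢ−x̄)² = 278.155; SSW = ΣΣ(x−x̄ᵢ)² = 323.845
MSB = 278.155/2 = 139.0777; MSW = 323.845/22 = 14.7202
F = MSB/MSW = 9.4481
df = (2, 22)
p-value (upper-tail) = 0.00109
At α=0.05: p < α → reject H₀

reject H₀: yes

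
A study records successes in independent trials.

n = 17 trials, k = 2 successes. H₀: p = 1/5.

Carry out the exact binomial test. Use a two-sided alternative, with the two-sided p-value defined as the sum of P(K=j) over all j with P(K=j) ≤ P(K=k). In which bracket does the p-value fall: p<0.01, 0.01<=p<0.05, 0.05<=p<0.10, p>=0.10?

Exact binomial: n=17, k=2, p₀=1/5=0.2000
P(X=j) = C(n,j)·p₀^j·(1−p₀)^(n−j); p = Σ P(X=j) over j with P(X=j) ≤ P(X=2)
p-value (two-sided) = 0.55140
→ bracket: p>=0.10

p-value bracket: p>=0.10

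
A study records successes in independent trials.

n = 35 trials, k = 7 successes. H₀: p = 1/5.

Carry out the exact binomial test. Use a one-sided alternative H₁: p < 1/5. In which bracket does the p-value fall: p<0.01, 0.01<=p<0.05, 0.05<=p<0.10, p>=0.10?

Exact binomial: n=35, k=7, p₀=1/5=0.2000
P(X≤7) from Σ C(n,i)·p₀^i·(1−p₀)^(n−i)
p-value (one-sided, H₁ less) = 0.59933
→ bracket: p>=0.10

p-value bracket: p>=0.10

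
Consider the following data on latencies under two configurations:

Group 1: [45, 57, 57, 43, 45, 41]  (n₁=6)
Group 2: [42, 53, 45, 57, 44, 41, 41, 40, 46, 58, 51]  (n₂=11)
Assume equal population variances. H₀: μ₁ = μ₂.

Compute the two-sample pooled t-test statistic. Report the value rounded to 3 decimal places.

test statistic = 0.265

x̄₁=48.000, s₁=7.127, n₁=6
x̄₂=47.091, s₂=6.580, n₂=11
s_p² = [5·7.127² + 10·6.580²]/15 = 45.7939
SE = √(s_p²·(1/6+1/11)) = 3.4344
t = (48.000−47.091)/3.4344 = 0.2647
df = 15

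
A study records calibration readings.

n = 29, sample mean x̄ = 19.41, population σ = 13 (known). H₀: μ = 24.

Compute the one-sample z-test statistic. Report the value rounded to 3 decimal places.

test statistic = -1.901

SE = σ/√n = 13/√29 = 2.4140
z = (x̄−μ₀)/SE = (19.41−24)/2.4140 = -1.9014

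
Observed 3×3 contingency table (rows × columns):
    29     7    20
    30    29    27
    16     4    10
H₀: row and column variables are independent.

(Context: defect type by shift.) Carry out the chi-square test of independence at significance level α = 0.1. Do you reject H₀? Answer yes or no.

Row totals [56, 86, 30], col totals [75, 40, 57], n=172
χ² = (29−24.42)²/24.42 + (7−13.02)²/13.02 + (20−18.56)²/18.56 + (30−37.50)²/37.50 + (29−20.00)²/20.00 + (27−28.50)²/28.50 + (16−13.08)²/13.08 + (4−6.98)²/6.98 + (10−9.94)²/9.94 = 11.3079
df = 4
p-value (upper-tail) = 0.02331
At α=0.1: p < α → reject H₀

reject H₀: yes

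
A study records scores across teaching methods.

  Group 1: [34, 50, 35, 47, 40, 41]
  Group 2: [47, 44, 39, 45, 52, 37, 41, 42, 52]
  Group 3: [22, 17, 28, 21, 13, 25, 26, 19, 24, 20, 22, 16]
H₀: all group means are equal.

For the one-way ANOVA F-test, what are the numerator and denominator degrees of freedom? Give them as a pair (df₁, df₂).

k = 3 groups, N = 27 total
df = (k−1, N−k) = (3−1, 27−3) = (2, 24)

degrees of freedom = [2, 24]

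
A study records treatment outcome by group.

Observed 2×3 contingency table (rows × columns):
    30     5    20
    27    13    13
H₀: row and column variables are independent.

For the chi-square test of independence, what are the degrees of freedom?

degrees of freedom = 2

df = (r−1)(c−1) = (2−1)·(3−1) = 2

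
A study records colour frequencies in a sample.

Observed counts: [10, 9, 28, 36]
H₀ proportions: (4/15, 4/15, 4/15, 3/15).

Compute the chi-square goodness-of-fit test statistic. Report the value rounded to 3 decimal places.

n = 83; E_i = n·p_i = [22.13, 22.13, 22.13, 16.60]
χ² = (10−22.13)²/22.13 + (9−22.13)²/22.13 + (28−22.13)²/22.13 + (36−16.60)²/16.60 = 38.6717
df = 3

test statistic = 38.672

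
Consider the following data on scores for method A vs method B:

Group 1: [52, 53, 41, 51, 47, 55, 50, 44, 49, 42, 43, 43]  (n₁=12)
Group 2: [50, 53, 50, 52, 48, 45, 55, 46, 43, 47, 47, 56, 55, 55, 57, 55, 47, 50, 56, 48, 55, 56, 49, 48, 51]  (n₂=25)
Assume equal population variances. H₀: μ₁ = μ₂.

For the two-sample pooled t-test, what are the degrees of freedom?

degrees of freedom = 35

df = n₁ + n₂ − 2 = 12 + 25 − 2 = 35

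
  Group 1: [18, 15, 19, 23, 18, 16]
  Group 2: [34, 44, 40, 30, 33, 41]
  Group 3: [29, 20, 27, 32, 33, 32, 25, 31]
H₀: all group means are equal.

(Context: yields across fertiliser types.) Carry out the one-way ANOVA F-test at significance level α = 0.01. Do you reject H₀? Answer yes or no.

reject H₀: yes

Group means [18.17, 37.00, 28.62], grand mean 28.000
SSB = Σnᵢ(x̄ᵢ−x̄)² = 1069.292; SSW = ΣΣ(x−x̄ᵢ)² = 324.708
MSB = 1069.292/2 = 534.6458; MSW = 324.708/17 = 19.1005
F = MSB/MSW = 27.9912
df = (2, 17)
p-value (upper-tail) = 0.00000
At α=0.01: p < α → reject H₀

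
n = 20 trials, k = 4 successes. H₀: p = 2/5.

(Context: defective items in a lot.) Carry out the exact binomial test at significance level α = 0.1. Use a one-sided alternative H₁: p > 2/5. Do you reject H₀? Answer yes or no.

reject H₀: no

Exact binomial: n=20, k=4, p₀=2/5=0.4000
P(X≥4) from Σ C(n,i)·p₀^i·(1−p₀)^(n−i)
p-value (one-sided, H₁ greater) = 0.98404
At α=0.1: p ≥ α → fail to reject H₀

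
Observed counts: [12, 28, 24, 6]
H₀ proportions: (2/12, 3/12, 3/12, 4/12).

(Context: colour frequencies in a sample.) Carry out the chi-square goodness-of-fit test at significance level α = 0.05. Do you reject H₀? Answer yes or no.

reject H₀: yes

n = 70; E_i = n·p_i = [11.67, 17.50, 17.50, 23.33]
χ² = (12−11.67)²/11.67 + (28−17.50)²/17.50 + (24−17.50)²/17.50 + (6−23.33)²/23.33 = 21.6000
df = 3
p-value (upper-tail) = 0.00008
At α=0.05: p < α → reject H₀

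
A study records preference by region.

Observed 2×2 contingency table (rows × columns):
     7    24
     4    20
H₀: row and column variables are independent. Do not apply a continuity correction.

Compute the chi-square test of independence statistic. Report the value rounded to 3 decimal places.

Row totals [31, 24], col totals [11, 44], n=55
χ² = (7−6.20)²/6.20 + (24−24.80)²/24.80 + (4−4.80)²/4.80 + (20−19.20)²/19.20 = 0.2957
df = 1

test statistic = 0.296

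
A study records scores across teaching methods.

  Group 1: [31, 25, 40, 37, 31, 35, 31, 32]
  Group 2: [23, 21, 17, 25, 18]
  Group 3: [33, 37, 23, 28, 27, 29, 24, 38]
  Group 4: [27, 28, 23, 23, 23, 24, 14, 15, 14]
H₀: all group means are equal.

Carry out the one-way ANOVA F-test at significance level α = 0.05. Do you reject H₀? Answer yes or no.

reject H₀: yes

Group means [32.75, 20.80, 29.88, 21.22], grand mean 26.533
SSB = Σnᵢ(x̄ᵢ−x̄)² = 816.736; SSW = ΣΣ(x−x̄ᵢ)² = 650.731
MSB = 816.736/3 = 272.2454; MSW = 650.731/26 = 25.0281
F = MSB/MSW = 10.8776
df = (3, 26)
p-value (upper-tail) = 0.00008
At α=0.05: p < α → reject H₀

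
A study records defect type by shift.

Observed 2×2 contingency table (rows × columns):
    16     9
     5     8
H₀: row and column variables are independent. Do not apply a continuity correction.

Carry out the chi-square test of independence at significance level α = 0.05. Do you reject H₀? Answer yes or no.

Row totals [25, 13], col totals [21, 17], n=38
χ² = (16−13.82)²/13.82 + (9−11.18)²/11.18 + (5−7.18)²/7.18 + (8−5.82)²/5.82 = 2.2563
df = 1
p-value (upper-tail) = 0.13308
At α=0.05: p ≥ α → fail to reject H₀

reject H₀: no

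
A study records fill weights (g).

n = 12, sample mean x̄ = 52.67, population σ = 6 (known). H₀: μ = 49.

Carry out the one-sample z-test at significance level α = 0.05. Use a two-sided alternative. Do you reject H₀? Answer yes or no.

SE = σ/√n = 6/√12 = 1.7321
z = (x̄−μ₀)/SE = (52.67−49)/1.7321 = 2.1189
p-value (two-sided) = 0.03410
At α=0.05: p < α → reject H₀

reject H₀: yes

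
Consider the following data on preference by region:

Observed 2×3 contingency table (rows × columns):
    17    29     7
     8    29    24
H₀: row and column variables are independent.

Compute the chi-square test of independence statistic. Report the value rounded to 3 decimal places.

Row totals [53, 61], col totals [25, 58, 31], n=114
χ² = (17−11.62)²/11.62 + (29−26.96)²/26.96 + (7−14.41)²/14.41 + (8−13.38)²/13.38 + (29−31.04)²/31.04 + (24−16.59)²/16.59 = 12.0606
df = 2

test statistic = 12.061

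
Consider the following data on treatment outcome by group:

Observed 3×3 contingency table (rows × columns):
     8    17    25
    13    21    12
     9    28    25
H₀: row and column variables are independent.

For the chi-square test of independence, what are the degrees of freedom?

degrees of freedom = 4

df = (r−1)(c−1) = (3−1)·(3−1) = 4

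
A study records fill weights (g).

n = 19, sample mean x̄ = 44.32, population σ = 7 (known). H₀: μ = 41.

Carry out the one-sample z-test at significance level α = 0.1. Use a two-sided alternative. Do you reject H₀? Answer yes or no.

reject H₀: yes

SE = σ/√n = 7/√19 = 1.6059
z = (x̄−μ₀)/SE = (44.32−41)/1.6059 = 2.0674
p-value (two-sided) = 0.03870
At α=0.1: p < α → reject H₀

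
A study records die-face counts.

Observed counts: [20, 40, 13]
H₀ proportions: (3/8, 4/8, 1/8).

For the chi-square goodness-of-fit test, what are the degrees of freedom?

degrees of freedom = 2

df = k − 1 = 3 − 1 = 2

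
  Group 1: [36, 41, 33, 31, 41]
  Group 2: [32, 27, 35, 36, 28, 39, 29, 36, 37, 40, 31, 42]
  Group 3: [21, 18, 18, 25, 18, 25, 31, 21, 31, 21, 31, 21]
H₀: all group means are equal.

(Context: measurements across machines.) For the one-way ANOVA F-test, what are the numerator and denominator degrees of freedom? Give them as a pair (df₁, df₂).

k = 3 groups, N = 29 total
df = (k−1, N−k) = (3−1, 29−3) = (2, 26)

degrees of freedom = [2, 26]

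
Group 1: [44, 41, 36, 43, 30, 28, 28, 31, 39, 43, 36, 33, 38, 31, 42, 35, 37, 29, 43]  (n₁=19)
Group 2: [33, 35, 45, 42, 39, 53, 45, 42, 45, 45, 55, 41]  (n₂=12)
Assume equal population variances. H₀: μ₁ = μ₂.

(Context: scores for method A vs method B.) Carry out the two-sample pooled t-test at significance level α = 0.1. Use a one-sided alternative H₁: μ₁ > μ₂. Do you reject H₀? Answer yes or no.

x̄₁=36.158, s₁=5.570, n₁=19
x̄₂=43.333, s₂=6.358, n₂=12
s_p² = [18·5.570² + 11·6.358²]/29 = 34.5929
SE = √(s_p²·(1/19+1/12)) = 2.1687
t = (36.158−43.333)/2.1687 = -3.3086
df = 29
p-value (one-sided, H₁ greater) = 0.99874
At α=0.1: p ≥ α → fail to reject H₀

reject H₀: no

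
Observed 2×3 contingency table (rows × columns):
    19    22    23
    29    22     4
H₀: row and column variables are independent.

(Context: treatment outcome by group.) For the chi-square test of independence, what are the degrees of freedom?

degrees of freedom = 2

df = (r−1)(c−1) = (2−1)·(3−1) = 2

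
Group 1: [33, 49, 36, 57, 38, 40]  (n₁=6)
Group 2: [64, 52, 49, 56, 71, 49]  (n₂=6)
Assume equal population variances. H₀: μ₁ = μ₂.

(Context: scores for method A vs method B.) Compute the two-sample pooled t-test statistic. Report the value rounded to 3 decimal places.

x̄₁=42.167, s₁=9.065, n₁=6
x̄₂=56.833, s₂=8.931, n₂=6
s_p² = [5·9.065² + 5·8.931²]/10 = 80.9667
SE = √(s_p²·(1/6+1/6)) = 5.1951
t = (42.167−56.833)/5.1951 = -2.8232
df = 10

test statistic = -2.823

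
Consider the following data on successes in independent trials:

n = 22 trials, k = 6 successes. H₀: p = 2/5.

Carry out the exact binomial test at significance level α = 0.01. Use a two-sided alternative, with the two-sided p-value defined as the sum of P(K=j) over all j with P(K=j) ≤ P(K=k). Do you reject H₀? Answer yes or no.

reject H₀: no

Exact binomial: n=22, k=6, p₀=2/5=0.4000
P(X=j) = C(n,j)·p₀^j·(1−p₀)^(n−j); p = Σ P(X=j) over j with P(X=j) ≤ P(X=6)
p-value (two-sided) = 0.27915
At α=0.01: p ≥ α → fail to reject H₀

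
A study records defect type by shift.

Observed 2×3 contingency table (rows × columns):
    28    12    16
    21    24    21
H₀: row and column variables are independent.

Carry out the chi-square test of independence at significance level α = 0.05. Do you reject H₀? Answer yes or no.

reject H₀: no

Row totals [56, 66], col totals [49, 36, 37], n=122
χ² = (28−22.49)²/22.49 + (12−16.52)²/16.52 + (16−16.98)²/16.98 + (21−26.51)²/26.51 + (24−19.48)²/19.48 + (21−20.02)²/20.02 = 4.8888
df = 2
p-value (upper-tail) = 0.08678
At α=0.05: p ≥ α → fail to reject H₀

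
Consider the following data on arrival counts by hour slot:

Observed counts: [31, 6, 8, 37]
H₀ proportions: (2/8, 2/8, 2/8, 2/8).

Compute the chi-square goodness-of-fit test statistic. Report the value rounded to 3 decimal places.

n = 82; E_i = n·p_i = [20.50, 20.50, 20.50, 20.50]
χ² = (31−20.50)²/20.50 + (6−20.50)²/20.50 + (8−20.50)²/20.50 + (37−20.50)²/20.50 = 36.5366
df = 3

test statistic = 36.537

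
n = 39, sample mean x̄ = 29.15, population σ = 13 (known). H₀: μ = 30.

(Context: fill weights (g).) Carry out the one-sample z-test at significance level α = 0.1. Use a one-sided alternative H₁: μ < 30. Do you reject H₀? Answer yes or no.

SE = σ/√n = 13/√39 = 2.0817
z = (x̄−μ₀)/SE = (29.15−30)/2.0817 = -0.4083
p-value (one-sided, H₁ less) = 0.34152
At α=0.1: p ≥ α → fail to reject H₀

reject H₀: no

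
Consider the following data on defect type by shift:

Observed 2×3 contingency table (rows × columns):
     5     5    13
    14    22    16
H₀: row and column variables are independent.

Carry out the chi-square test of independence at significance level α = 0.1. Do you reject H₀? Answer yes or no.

Row totals [23, 52], col totals [19, 27, 29], n=75
χ² = (5−5.83)²/5.83 + (5−8.28)²/8.28 + (13−8.89)²/8.89 + (14−13.17)²/13.17 + (22−18.72)²/18.72 + (16−20.11)²/20.11 = 4.7783
df = 2
p-value (upper-tail) = 0.09171
At α=0.1: p < α → reject H₀

reject H₀: yes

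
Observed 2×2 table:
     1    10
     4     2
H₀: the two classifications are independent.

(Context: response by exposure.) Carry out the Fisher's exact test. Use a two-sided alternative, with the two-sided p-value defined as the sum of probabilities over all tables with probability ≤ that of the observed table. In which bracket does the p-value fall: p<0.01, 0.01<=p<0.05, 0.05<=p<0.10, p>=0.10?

Margins: r₁=11, r₂=6, c₁=5, c₂=12, n=17
p_obs = C(11,1)·C(6,4)/C(17,5); sum pmf over tables with pmf ≤ p_obs
p-value (two-sided) = 0.02763
→ bracket: 0.01<=p<0.05

p-value bracket: 0.01<=p<0.05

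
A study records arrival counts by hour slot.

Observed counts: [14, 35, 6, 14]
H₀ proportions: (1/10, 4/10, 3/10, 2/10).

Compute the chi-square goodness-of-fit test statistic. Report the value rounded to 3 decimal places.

n = 69; E_i = n·p_i = [6.90, 27.60, 20.70, 13.80]
χ² = (14−6.90)²/6.90 + (35−27.60)²/27.60 + (6−20.70)²/20.70 + (14−13.80)²/13.80 = 19.7319
df = 3

test statistic = 19.732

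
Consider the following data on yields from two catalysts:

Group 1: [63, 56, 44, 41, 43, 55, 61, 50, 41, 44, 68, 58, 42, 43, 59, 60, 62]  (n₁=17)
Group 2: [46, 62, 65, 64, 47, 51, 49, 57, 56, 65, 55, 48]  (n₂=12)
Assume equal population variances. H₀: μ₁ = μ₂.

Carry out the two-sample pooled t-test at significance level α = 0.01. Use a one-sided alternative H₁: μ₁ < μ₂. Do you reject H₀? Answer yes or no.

x̄₁=52.353, s₁=9.239, n₁=17
x̄₂=55.417, s₂=7.255, n₂=12
s_p² = [16·9.239² + 11·7.255²]/27 = 72.0296
SE = √(s_p²·(1/17+1/12)) = 3.1999
t = (52.353−55.417)/3.1999 = -0.9574
df = 27
p-value (one-sided, H₁ less) = 0.17342
At α=0.01: p ≥ α → fail to reject H₀

reject H₀: no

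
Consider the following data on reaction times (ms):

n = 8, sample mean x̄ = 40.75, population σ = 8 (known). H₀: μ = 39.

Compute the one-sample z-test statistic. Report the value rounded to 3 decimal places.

test statistic = 0.619

SE = σ/√n = 8/√8 = 2.8284
z = (x̄−μ₀)/SE = (40.75−39)/2.8284 = 0.6187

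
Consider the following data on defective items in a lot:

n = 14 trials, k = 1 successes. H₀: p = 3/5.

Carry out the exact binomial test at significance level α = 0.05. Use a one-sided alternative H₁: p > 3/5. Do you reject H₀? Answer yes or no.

Exact binomial: n=14, k=1, p₀=3/5=0.6000
P(X≥1) from Σ C(n,i)·p₀^i·(1−p₀)^(n−i)
p-value (one-sided, H₁ greater) = 1.00000
At α=0.05: p ≥ α → fail to reject H₀

reject H₀: no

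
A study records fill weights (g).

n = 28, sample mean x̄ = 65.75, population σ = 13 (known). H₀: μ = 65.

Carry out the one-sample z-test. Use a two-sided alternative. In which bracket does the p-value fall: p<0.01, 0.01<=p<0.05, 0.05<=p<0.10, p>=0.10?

p-value bracket: p>=0.10

SE = σ/√n = 13/√28 = 2.4568
z = (x̄−μ₀)/SE = (65.75−65)/2.4568 = 0.3053
p-value (two-sided) = 0.76015
→ bracket: p>=0.10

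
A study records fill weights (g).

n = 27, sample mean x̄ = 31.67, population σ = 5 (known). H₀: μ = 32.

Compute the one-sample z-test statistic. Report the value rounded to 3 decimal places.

SE = σ/√n = 5/√27 = 0.9623
z = (x̄−μ₀)/SE = (31.67−32)/0.9623 = -0.3429

test statistic = -0.343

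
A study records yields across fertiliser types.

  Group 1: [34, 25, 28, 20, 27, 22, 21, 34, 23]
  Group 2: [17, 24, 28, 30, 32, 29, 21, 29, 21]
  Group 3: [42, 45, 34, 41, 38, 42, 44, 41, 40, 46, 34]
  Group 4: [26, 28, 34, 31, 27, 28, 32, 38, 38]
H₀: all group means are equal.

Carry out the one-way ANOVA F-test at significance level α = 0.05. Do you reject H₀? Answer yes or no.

Group means [26.00, 25.67, 40.64, 31.33], grand mean 31.421
SSB = Σnᵢ(x̄ᵢ−x̄)² = 1496.718; SSW = ΣΣ(x−x̄ᵢ)² = 752.545
MSB = 1496.718/3 = 498.9059; MSW = 752.545/34 = 22.1337
F = MSB/MSW = 22.5406
df = (3, 34)
p-value (upper-tail) = 0.00000
At α=0.05: p < α → reject H₀

reject H₀: yes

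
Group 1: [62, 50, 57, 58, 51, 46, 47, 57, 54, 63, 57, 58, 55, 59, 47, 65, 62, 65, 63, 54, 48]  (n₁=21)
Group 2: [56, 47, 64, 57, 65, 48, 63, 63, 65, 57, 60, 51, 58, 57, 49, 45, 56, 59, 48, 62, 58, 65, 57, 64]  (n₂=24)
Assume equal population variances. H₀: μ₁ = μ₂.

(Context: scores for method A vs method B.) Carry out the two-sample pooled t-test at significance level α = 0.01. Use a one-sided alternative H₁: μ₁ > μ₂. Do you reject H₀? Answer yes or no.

x̄₁=56.095, s₁=6.115, n₁=21
x̄₂=57.250, s₂=6.285, n₂=24
s_p² = [20·6.115² + 23·6.285²]/43 = 38.5188
SE = √(s_p²·(1/21+1/24)) = 1.8545
t = (56.095−57.250)/1.8545 = -0.6227
df = 43
p-value (one-sided, H₁ greater) = 0.73161
At α=0.01: p ≥ α → fail to reject H₀

reject H₀: no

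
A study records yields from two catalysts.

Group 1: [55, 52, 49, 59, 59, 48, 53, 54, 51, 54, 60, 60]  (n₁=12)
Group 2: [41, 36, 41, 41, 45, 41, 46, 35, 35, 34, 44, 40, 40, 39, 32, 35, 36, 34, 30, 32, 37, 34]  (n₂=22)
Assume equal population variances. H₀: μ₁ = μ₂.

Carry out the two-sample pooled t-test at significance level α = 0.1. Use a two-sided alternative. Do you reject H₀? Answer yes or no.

reject H₀: yes

x̄₁=54.500, s₁=4.210, n₁=12
x̄₂=37.636, s₂=4.424, n₂=22
s_p² = [11·4.210² + 21·4.424²]/32 = 18.9403
SE = √(s_p²·(1/12+1/22)) = 1.5618
t = (54.500−37.636)/1.5618 = 10.7974
df = 32
p-value (two-sided) = 0.00000
At α=0.1: p < α → reject H₀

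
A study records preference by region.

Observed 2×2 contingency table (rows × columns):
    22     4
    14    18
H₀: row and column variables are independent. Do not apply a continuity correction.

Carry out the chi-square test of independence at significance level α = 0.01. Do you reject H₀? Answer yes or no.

reject H₀: yes

Row totals [26, 32], col totals [36, 22], n=58
χ² = (22−16.14)²/16.14 + (4−9.86)²/9.86 + (14−19.86)²/19.86 + (18−12.14)²/12.14 = 10.1751
df = 1
p-value (upper-tail) = 0.00142
At α=0.01: p < α → reject H₀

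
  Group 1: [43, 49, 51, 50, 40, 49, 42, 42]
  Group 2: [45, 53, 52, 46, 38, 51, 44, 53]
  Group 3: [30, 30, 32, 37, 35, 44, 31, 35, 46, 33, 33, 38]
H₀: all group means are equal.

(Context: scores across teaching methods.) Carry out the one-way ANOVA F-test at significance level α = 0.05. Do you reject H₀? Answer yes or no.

reject H₀: yes

Group means [45.75, 47.75, 35.33], grand mean 41.857
SSB = Σnᵢ(x̄ᵢ−x̄)² = 909.762; SSW = ΣΣ(x−x̄ᵢ)² = 635.667
MSB = 909.762/2 = 454.8810; MSW = 635.667/25 = 25.4267
F = MSB/MSW = 17.8899
df = (2, 25)
p-value (upper-tail) = 0.00002
At α=0.05: p < α → reject H₀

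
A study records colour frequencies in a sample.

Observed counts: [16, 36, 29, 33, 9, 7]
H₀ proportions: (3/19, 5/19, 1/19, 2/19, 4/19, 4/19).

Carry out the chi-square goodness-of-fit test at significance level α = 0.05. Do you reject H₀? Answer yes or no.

n = 130; E_i = n·p_i = [20.53, 34.21, 6.84, 13.68, 27.37, 27.37]
χ² = (16−20.53)²/20.53 + (36−34.21)²/34.21 + (29−6.84)²/6.84 + (33−13.68)²/13.68 + (9−27.37)²/27.37 + (7−27.37)²/27.37 = 127.6010
df = 5
p-value (upper-tail) = 0.00000
At α=0.05: p < α → reject H₀

reject H₀: yes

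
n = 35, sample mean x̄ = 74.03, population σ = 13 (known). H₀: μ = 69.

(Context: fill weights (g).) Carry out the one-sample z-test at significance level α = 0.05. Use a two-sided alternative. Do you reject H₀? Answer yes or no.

SE = σ/√n = 13/√35 = 2.1974
z = (x̄−μ₀)/SE = (74.03−69)/2.1974 = 2.2891
p-value (two-sided) = 0.02208
At α=0.05: p < α → reject H₀

reject H₀: yes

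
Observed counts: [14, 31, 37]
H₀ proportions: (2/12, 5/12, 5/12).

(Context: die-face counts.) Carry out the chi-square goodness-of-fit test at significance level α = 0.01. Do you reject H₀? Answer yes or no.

n = 82; E_i = n·p_i = [13.67, 34.17, 34.17]
χ² = (14−13.67)²/13.67 + (31−34.17)²/34.17 + (37−34.17)²/34.17 = 0.5366
df = 2
p-value (upper-tail) = 0.76468
At α=0.01: p ≥ α → fail to reject H₀

reject H₀: no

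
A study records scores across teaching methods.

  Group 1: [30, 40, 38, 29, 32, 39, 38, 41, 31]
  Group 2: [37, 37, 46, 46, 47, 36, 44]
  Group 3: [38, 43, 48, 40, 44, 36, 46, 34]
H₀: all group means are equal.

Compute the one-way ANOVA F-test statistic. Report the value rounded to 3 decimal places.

Group means [35.33, 41.86, 41.12], grand mean 39.167
SSB = Σnᵢ(x̄ᵢ−x̄)² = 213.601; SSW = ΣΣ(x−x̄ᵢ)² = 497.732
MSB = 213.601/2 = 106.8006; MSW = 497.732/21 = 23.7015
F = MSB/MSW = 4.5061
df = (2, 21)

test statistic = 4.506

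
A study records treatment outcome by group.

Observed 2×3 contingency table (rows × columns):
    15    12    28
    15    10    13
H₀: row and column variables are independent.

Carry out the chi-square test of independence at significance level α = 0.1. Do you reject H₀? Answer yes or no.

Row totals [55, 38], col totals [30, 22, 41], n=93
χ² = (15−17.74)²/17.74 + (12−13.01)²/13.01 + (28−24.25)²/24.25 + (15−12.26)²/12.26 + (10−8.99)²/8.99 + (13−16.75)²/16.75 = 2.6507
df = 2
p-value (upper-tail) = 0.26571
At α=0.1: p ≥ α → fail to reject H₀

reject H₀: no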